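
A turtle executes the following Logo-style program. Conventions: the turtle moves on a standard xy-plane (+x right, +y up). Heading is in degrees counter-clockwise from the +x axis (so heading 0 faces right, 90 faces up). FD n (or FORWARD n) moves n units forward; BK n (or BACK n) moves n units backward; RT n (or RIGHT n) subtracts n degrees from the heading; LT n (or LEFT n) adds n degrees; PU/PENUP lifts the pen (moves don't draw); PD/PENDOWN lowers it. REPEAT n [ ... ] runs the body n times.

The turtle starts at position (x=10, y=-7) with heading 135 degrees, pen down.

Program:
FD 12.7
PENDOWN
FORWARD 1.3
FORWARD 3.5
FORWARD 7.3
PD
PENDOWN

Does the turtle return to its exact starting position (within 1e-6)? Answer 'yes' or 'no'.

Executing turtle program step by step:
Start: pos=(10,-7), heading=135, pen down
FD 12.7: (10,-7) -> (1.02,1.98) [heading=135, draw]
PD: pen down
FD 1.3: (1.02,1.98) -> (0.101,2.899) [heading=135, draw]
FD 3.5: (0.101,2.899) -> (-2.374,5.374) [heading=135, draw]
FD 7.3: (-2.374,5.374) -> (-7.536,10.536) [heading=135, draw]
PD: pen down
PD: pen down
Final: pos=(-7.536,10.536), heading=135, 4 segment(s) drawn

Start position: (10, -7)
Final position: (-7.536, 10.536)
Distance = 24.8; >= 1e-6 -> NOT closed

Answer: no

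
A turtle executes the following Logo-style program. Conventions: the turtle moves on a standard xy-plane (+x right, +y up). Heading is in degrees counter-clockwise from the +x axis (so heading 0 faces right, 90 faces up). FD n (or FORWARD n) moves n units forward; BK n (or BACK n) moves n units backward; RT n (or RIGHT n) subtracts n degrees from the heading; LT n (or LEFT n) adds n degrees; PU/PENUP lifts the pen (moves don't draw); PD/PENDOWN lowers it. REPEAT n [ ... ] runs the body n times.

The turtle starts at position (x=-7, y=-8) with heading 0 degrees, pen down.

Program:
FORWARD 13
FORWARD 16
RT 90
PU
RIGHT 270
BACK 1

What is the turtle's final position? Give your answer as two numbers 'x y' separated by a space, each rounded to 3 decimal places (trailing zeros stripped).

Executing turtle program step by step:
Start: pos=(-7,-8), heading=0, pen down
FD 13: (-7,-8) -> (6,-8) [heading=0, draw]
FD 16: (6,-8) -> (22,-8) [heading=0, draw]
RT 90: heading 0 -> 270
PU: pen up
RT 270: heading 270 -> 0
BK 1: (22,-8) -> (21,-8) [heading=0, move]
Final: pos=(21,-8), heading=0, 2 segment(s) drawn

Answer: 21 -8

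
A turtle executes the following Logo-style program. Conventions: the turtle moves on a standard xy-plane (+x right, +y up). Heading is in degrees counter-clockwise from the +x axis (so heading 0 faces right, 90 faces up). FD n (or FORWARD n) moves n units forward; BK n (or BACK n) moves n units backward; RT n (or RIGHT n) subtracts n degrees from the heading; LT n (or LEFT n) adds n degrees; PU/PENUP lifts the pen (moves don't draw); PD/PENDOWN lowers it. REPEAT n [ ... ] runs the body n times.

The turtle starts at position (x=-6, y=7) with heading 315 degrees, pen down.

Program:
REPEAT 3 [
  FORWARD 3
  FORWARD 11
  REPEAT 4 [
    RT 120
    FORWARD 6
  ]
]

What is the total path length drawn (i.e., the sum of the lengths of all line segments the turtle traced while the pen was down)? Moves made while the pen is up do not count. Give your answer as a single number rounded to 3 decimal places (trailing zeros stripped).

Executing turtle program step by step:
Start: pos=(-6,7), heading=315, pen down
REPEAT 3 [
  -- iteration 1/3 --
  FD 3: (-6,7) -> (-3.879,4.879) [heading=315, draw]
  FD 11: (-3.879,4.879) -> (3.899,-2.899) [heading=315, draw]
  REPEAT 4 [
    -- iteration 1/4 --
    RT 120: heading 315 -> 195
    FD 6: (3.899,-2.899) -> (-1.896,-4.452) [heading=195, draw]
    -- iteration 2/4 --
    RT 120: heading 195 -> 75
    FD 6: (-1.896,-4.452) -> (-0.343,1.343) [heading=75, draw]
    -- iteration 3/4 --
    RT 120: heading 75 -> 315
    FD 6: (-0.343,1.343) -> (3.899,-2.899) [heading=315, draw]
    -- iteration 4/4 --
    RT 120: heading 315 -> 195
    FD 6: (3.899,-2.899) -> (-1.896,-4.452) [heading=195, draw]
  ]
  -- iteration 2/3 --
  FD 3: (-1.896,-4.452) -> (-4.794,-5.229) [heading=195, draw]
  FD 11: (-4.794,-5.229) -> (-15.419,-8.076) [heading=195, draw]
  REPEAT 4 [
    -- iteration 1/4 --
    RT 120: heading 195 -> 75
    FD 6: (-15.419,-8.076) -> (-13.866,-2.28) [heading=75, draw]
    -- iteration 2/4 --
    RT 120: heading 75 -> 315
    FD 6: (-13.866,-2.28) -> (-9.623,-6.523) [heading=315, draw]
    -- iteration 3/4 --
    RT 120: heading 315 -> 195
    FD 6: (-9.623,-6.523) -> (-15.419,-8.076) [heading=195, draw]
    -- iteration 4/4 --
    RT 120: heading 195 -> 75
    FD 6: (-15.419,-8.076) -> (-13.866,-2.28) [heading=75, draw]
  ]
  -- iteration 3/3 --
  FD 3: (-13.866,-2.28) -> (-13.09,0.617) [heading=75, draw]
  FD 11: (-13.09,0.617) -> (-10.243,11.243) [heading=75, draw]
  REPEAT 4 [
    -- iteration 1/4 --
    RT 120: heading 75 -> 315
    FD 6: (-10.243,11.243) -> (-6,7) [heading=315, draw]
    -- iteration 2/4 --
    RT 120: heading 315 -> 195
    FD 6: (-6,7) -> (-11.796,5.447) [heading=195, draw]
    -- iteration 3/4 --
    RT 120: heading 195 -> 75
    FD 6: (-11.796,5.447) -> (-10.243,11.243) [heading=75, draw]
    -- iteration 4/4 --
    RT 120: heading 75 -> 315
    FD 6: (-10.243,11.243) -> (-6,7) [heading=315, draw]
  ]
]
Final: pos=(-6,7), heading=315, 18 segment(s) drawn

Segment lengths:
  seg 1: (-6,7) -> (-3.879,4.879), length = 3
  seg 2: (-3.879,4.879) -> (3.899,-2.899), length = 11
  seg 3: (3.899,-2.899) -> (-1.896,-4.452), length = 6
  seg 4: (-1.896,-4.452) -> (-0.343,1.343), length = 6
  seg 5: (-0.343,1.343) -> (3.899,-2.899), length = 6
  seg 6: (3.899,-2.899) -> (-1.896,-4.452), length = 6
  seg 7: (-1.896,-4.452) -> (-4.794,-5.229), length = 3
  seg 8: (-4.794,-5.229) -> (-15.419,-8.076), length = 11
  seg 9: (-15.419,-8.076) -> (-13.866,-2.28), length = 6
  seg 10: (-13.866,-2.28) -> (-9.623,-6.523), length = 6
  seg 11: (-9.623,-6.523) -> (-15.419,-8.076), length = 6
  seg 12: (-15.419,-8.076) -> (-13.866,-2.28), length = 6
  seg 13: (-13.866,-2.28) -> (-13.09,0.617), length = 3
  seg 14: (-13.09,0.617) -> (-10.243,11.243), length = 11
  seg 15: (-10.243,11.243) -> (-6,7), length = 6
  seg 16: (-6,7) -> (-11.796,5.447), length = 6
  seg 17: (-11.796,5.447) -> (-10.243,11.243), length = 6
  seg 18: (-10.243,11.243) -> (-6,7), length = 6
Total = 114

Answer: 114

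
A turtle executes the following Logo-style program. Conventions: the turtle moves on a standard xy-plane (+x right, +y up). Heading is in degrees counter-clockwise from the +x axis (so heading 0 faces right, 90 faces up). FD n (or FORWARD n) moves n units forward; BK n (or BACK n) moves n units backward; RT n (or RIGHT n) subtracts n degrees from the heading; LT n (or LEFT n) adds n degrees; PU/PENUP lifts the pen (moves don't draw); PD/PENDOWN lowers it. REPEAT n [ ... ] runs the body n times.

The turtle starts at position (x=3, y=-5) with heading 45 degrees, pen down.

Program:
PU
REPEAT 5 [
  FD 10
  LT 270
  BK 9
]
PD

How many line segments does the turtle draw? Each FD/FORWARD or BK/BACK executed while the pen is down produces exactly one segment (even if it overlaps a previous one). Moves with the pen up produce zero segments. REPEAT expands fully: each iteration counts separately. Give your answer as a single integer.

Answer: 0

Derivation:
Executing turtle program step by step:
Start: pos=(3,-5), heading=45, pen down
PU: pen up
REPEAT 5 [
  -- iteration 1/5 --
  FD 10: (3,-5) -> (10.071,2.071) [heading=45, move]
  LT 270: heading 45 -> 315
  BK 9: (10.071,2.071) -> (3.707,8.435) [heading=315, move]
  -- iteration 2/5 --
  FD 10: (3.707,8.435) -> (10.778,1.364) [heading=315, move]
  LT 270: heading 315 -> 225
  BK 9: (10.778,1.364) -> (17.142,7.728) [heading=225, move]
  -- iteration 3/5 --
  FD 10: (17.142,7.728) -> (10.071,0.657) [heading=225, move]
  LT 270: heading 225 -> 135
  BK 9: (10.071,0.657) -> (16.435,-5.707) [heading=135, move]
  -- iteration 4/5 --
  FD 10: (16.435,-5.707) -> (9.364,1.364) [heading=135, move]
  LT 270: heading 135 -> 45
  BK 9: (9.364,1.364) -> (3,-5) [heading=45, move]
  -- iteration 5/5 --
  FD 10: (3,-5) -> (10.071,2.071) [heading=45, move]
  LT 270: heading 45 -> 315
  BK 9: (10.071,2.071) -> (3.707,8.435) [heading=315, move]
]
PD: pen down
Final: pos=(3.707,8.435), heading=315, 0 segment(s) drawn
Segments drawn: 0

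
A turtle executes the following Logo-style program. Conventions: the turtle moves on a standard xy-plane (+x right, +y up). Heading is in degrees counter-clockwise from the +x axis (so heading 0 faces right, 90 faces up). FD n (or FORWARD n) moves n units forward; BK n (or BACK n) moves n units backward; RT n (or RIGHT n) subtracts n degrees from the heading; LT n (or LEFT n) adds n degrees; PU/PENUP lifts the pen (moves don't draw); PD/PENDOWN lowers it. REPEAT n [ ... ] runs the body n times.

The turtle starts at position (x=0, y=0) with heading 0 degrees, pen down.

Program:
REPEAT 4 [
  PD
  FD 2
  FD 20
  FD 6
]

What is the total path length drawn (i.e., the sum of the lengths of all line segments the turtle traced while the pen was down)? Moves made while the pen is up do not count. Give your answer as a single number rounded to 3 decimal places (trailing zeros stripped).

Executing turtle program step by step:
Start: pos=(0,0), heading=0, pen down
REPEAT 4 [
  -- iteration 1/4 --
  PD: pen down
  FD 2: (0,0) -> (2,0) [heading=0, draw]
  FD 20: (2,0) -> (22,0) [heading=0, draw]
  FD 6: (22,0) -> (28,0) [heading=0, draw]
  -- iteration 2/4 --
  PD: pen down
  FD 2: (28,0) -> (30,0) [heading=0, draw]
  FD 20: (30,0) -> (50,0) [heading=0, draw]
  FD 6: (50,0) -> (56,0) [heading=0, draw]
  -- iteration 3/4 --
  PD: pen down
  FD 2: (56,0) -> (58,0) [heading=0, draw]
  FD 20: (58,0) -> (78,0) [heading=0, draw]
  FD 6: (78,0) -> (84,0) [heading=0, draw]
  -- iteration 4/4 --
  PD: pen down
  FD 2: (84,0) -> (86,0) [heading=0, draw]
  FD 20: (86,0) -> (106,0) [heading=0, draw]
  FD 6: (106,0) -> (112,0) [heading=0, draw]
]
Final: pos=(112,0), heading=0, 12 segment(s) drawn

Segment lengths:
  seg 1: (0,0) -> (2,0), length = 2
  seg 2: (2,0) -> (22,0), length = 20
  seg 3: (22,0) -> (28,0), length = 6
  seg 4: (28,0) -> (30,0), length = 2
  seg 5: (30,0) -> (50,0), length = 20
  seg 6: (50,0) -> (56,0), length = 6
  seg 7: (56,0) -> (58,0), length = 2
  seg 8: (58,0) -> (78,0), length = 20
  seg 9: (78,0) -> (84,0), length = 6
  seg 10: (84,0) -> (86,0), length = 2
  seg 11: (86,0) -> (106,0), length = 20
  seg 12: (106,0) -> (112,0), length = 6
Total = 112

Answer: 112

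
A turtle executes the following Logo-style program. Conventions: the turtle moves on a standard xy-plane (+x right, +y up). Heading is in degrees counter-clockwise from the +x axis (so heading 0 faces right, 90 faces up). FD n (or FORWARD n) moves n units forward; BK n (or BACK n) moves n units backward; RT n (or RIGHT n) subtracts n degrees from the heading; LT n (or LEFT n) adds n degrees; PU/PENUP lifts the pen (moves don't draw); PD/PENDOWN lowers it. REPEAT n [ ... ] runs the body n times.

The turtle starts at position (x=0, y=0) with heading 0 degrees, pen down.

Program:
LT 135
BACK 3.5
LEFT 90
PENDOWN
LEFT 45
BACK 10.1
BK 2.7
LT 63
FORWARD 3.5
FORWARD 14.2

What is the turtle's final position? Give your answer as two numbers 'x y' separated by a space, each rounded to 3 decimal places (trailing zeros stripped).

Answer: 18.246 2.289

Derivation:
Executing turtle program step by step:
Start: pos=(0,0), heading=0, pen down
LT 135: heading 0 -> 135
BK 3.5: (0,0) -> (2.475,-2.475) [heading=135, draw]
LT 90: heading 135 -> 225
PD: pen down
LT 45: heading 225 -> 270
BK 10.1: (2.475,-2.475) -> (2.475,7.625) [heading=270, draw]
BK 2.7: (2.475,7.625) -> (2.475,10.325) [heading=270, draw]
LT 63: heading 270 -> 333
FD 3.5: (2.475,10.325) -> (5.593,8.736) [heading=333, draw]
FD 14.2: (5.593,8.736) -> (18.246,2.289) [heading=333, draw]
Final: pos=(18.246,2.289), heading=333, 5 segment(s) drawn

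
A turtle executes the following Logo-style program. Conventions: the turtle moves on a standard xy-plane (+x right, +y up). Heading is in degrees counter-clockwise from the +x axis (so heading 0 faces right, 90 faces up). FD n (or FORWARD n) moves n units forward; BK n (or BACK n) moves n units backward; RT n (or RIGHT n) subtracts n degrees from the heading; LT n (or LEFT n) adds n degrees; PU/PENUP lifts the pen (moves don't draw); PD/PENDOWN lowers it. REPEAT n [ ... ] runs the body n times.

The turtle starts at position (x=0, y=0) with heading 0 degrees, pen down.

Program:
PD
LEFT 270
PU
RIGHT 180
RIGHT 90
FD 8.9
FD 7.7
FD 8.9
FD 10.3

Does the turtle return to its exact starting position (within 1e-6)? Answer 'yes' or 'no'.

Executing turtle program step by step:
Start: pos=(0,0), heading=0, pen down
PD: pen down
LT 270: heading 0 -> 270
PU: pen up
RT 180: heading 270 -> 90
RT 90: heading 90 -> 0
FD 8.9: (0,0) -> (8.9,0) [heading=0, move]
FD 7.7: (8.9,0) -> (16.6,0) [heading=0, move]
FD 8.9: (16.6,0) -> (25.5,0) [heading=0, move]
FD 10.3: (25.5,0) -> (35.8,0) [heading=0, move]
Final: pos=(35.8,0), heading=0, 0 segment(s) drawn

Start position: (0, 0)
Final position: (35.8, 0)
Distance = 35.8; >= 1e-6 -> NOT closed

Answer: no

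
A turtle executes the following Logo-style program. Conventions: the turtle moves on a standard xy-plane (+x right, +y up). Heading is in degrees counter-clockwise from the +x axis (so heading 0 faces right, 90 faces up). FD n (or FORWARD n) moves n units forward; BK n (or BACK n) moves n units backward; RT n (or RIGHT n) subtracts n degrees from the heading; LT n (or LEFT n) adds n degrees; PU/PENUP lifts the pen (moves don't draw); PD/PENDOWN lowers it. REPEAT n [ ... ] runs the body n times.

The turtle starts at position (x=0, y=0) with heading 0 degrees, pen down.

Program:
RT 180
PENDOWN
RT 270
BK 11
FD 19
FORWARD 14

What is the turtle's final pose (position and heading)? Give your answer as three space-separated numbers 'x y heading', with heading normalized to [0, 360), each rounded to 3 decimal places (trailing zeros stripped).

Executing turtle program step by step:
Start: pos=(0,0), heading=0, pen down
RT 180: heading 0 -> 180
PD: pen down
RT 270: heading 180 -> 270
BK 11: (0,0) -> (0,11) [heading=270, draw]
FD 19: (0,11) -> (0,-8) [heading=270, draw]
FD 14: (0,-8) -> (0,-22) [heading=270, draw]
Final: pos=(0,-22), heading=270, 3 segment(s) drawn

Answer: 0 -22 270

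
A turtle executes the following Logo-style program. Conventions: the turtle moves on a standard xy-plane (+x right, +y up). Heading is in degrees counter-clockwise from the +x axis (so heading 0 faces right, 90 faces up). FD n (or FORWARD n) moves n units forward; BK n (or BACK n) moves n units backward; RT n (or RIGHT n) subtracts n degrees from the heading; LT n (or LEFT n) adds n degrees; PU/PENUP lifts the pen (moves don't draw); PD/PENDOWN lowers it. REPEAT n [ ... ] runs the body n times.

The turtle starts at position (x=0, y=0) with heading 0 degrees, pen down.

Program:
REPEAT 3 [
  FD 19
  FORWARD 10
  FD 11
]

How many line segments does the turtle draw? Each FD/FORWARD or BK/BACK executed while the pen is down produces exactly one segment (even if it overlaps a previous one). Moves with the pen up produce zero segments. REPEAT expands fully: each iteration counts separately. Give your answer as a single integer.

Executing turtle program step by step:
Start: pos=(0,0), heading=0, pen down
REPEAT 3 [
  -- iteration 1/3 --
  FD 19: (0,0) -> (19,0) [heading=0, draw]
  FD 10: (19,0) -> (29,0) [heading=0, draw]
  FD 11: (29,0) -> (40,0) [heading=0, draw]
  -- iteration 2/3 --
  FD 19: (40,0) -> (59,0) [heading=0, draw]
  FD 10: (59,0) -> (69,0) [heading=0, draw]
  FD 11: (69,0) -> (80,0) [heading=0, draw]
  -- iteration 3/3 --
  FD 19: (80,0) -> (99,0) [heading=0, draw]
  FD 10: (99,0) -> (109,0) [heading=0, draw]
  FD 11: (109,0) -> (120,0) [heading=0, draw]
]
Final: pos=(120,0), heading=0, 9 segment(s) drawn
Segments drawn: 9

Answer: 9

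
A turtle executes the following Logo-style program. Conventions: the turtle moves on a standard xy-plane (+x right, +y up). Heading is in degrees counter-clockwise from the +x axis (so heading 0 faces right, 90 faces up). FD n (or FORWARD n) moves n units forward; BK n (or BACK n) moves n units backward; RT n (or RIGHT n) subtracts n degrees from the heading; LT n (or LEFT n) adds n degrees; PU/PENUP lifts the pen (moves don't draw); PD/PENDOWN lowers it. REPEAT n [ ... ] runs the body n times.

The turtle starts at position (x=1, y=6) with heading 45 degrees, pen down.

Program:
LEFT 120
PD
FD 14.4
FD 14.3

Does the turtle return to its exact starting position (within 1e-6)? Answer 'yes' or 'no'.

Answer: no

Derivation:
Executing turtle program step by step:
Start: pos=(1,6), heading=45, pen down
LT 120: heading 45 -> 165
PD: pen down
FD 14.4: (1,6) -> (-12.909,9.727) [heading=165, draw]
FD 14.3: (-12.909,9.727) -> (-26.722,13.428) [heading=165, draw]
Final: pos=(-26.722,13.428), heading=165, 2 segment(s) drawn

Start position: (1, 6)
Final position: (-26.722, 13.428)
Distance = 28.7; >= 1e-6 -> NOT closed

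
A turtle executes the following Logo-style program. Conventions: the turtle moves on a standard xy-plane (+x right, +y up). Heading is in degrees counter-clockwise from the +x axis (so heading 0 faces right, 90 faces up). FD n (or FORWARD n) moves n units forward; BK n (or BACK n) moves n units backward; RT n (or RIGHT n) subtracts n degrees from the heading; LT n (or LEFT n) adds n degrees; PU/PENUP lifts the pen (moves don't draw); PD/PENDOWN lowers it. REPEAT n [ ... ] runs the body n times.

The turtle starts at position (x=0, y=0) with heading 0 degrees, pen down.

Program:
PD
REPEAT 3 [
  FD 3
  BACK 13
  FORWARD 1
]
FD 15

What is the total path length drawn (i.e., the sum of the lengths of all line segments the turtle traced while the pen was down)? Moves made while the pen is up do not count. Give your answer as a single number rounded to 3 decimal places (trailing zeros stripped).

Executing turtle program step by step:
Start: pos=(0,0), heading=0, pen down
PD: pen down
REPEAT 3 [
  -- iteration 1/3 --
  FD 3: (0,0) -> (3,0) [heading=0, draw]
  BK 13: (3,0) -> (-10,0) [heading=0, draw]
  FD 1: (-10,0) -> (-9,0) [heading=0, draw]
  -- iteration 2/3 --
  FD 3: (-9,0) -> (-6,0) [heading=0, draw]
  BK 13: (-6,0) -> (-19,0) [heading=0, draw]
  FD 1: (-19,0) -> (-18,0) [heading=0, draw]
  -- iteration 3/3 --
  FD 3: (-18,0) -> (-15,0) [heading=0, draw]
  BK 13: (-15,0) -> (-28,0) [heading=0, draw]
  FD 1: (-28,0) -> (-27,0) [heading=0, draw]
]
FD 15: (-27,0) -> (-12,0) [heading=0, draw]
Final: pos=(-12,0), heading=0, 10 segment(s) drawn

Segment lengths:
  seg 1: (0,0) -> (3,0), length = 3
  seg 2: (3,0) -> (-10,0), length = 13
  seg 3: (-10,0) -> (-9,0), length = 1
  seg 4: (-9,0) -> (-6,0), length = 3
  seg 5: (-6,0) -> (-19,0), length = 13
  seg 6: (-19,0) -> (-18,0), length = 1
  seg 7: (-18,0) -> (-15,0), length = 3
  seg 8: (-15,0) -> (-28,0), length = 13
  seg 9: (-28,0) -> (-27,0), length = 1
  seg 10: (-27,0) -> (-12,0), length = 15
Total = 66

Answer: 66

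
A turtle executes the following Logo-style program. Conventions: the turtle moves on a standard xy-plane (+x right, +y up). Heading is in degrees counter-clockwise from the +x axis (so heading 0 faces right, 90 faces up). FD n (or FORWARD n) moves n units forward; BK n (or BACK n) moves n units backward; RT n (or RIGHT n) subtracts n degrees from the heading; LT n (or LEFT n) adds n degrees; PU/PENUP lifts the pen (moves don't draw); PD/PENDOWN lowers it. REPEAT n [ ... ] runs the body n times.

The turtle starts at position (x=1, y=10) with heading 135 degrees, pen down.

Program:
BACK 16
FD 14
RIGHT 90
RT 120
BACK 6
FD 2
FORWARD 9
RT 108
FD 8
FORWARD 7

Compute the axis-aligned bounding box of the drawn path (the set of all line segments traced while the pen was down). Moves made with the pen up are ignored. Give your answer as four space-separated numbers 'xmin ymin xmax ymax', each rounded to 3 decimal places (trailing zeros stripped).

Executing turtle program step by step:
Start: pos=(1,10), heading=135, pen down
BK 16: (1,10) -> (12.314,-1.314) [heading=135, draw]
FD 14: (12.314,-1.314) -> (2.414,8.586) [heading=135, draw]
RT 90: heading 135 -> 45
RT 120: heading 45 -> 285
BK 6: (2.414,8.586) -> (0.861,14.381) [heading=285, draw]
FD 2: (0.861,14.381) -> (1.379,12.449) [heading=285, draw]
FD 9: (1.379,12.449) -> (3.708,3.756) [heading=285, draw]
RT 108: heading 285 -> 177
FD 8: (3.708,3.756) -> (-4.281,4.175) [heading=177, draw]
FD 7: (-4.281,4.175) -> (-11.271,4.541) [heading=177, draw]
Final: pos=(-11.271,4.541), heading=177, 7 segment(s) drawn

Segment endpoints: x in {-11.271, -4.281, 0.861, 1, 1.379, 2.414, 3.708, 12.314}, y in {-1.314, 3.756, 4.175, 4.541, 8.586, 10, 12.449, 14.381}
xmin=-11.271, ymin=-1.314, xmax=12.314, ymax=14.381

Answer: -11.271 -1.314 12.314 14.381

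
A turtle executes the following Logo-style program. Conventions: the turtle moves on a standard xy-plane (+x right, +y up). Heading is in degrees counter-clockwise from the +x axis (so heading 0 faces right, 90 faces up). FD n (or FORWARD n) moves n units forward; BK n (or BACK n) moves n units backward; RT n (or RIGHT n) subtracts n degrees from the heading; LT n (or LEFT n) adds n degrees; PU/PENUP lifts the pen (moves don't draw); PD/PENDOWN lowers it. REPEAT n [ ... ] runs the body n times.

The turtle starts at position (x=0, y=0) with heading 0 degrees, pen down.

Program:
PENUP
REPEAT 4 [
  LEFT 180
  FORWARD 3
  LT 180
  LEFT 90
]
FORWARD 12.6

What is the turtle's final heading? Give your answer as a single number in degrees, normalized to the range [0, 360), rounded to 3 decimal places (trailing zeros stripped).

Executing turtle program step by step:
Start: pos=(0,0), heading=0, pen down
PU: pen up
REPEAT 4 [
  -- iteration 1/4 --
  LT 180: heading 0 -> 180
  FD 3: (0,0) -> (-3,0) [heading=180, move]
  LT 180: heading 180 -> 0
  LT 90: heading 0 -> 90
  -- iteration 2/4 --
  LT 180: heading 90 -> 270
  FD 3: (-3,0) -> (-3,-3) [heading=270, move]
  LT 180: heading 270 -> 90
  LT 90: heading 90 -> 180
  -- iteration 3/4 --
  LT 180: heading 180 -> 0
  FD 3: (-3,-3) -> (0,-3) [heading=0, move]
  LT 180: heading 0 -> 180
  LT 90: heading 180 -> 270
  -- iteration 4/4 --
  LT 180: heading 270 -> 90
  FD 3: (0,-3) -> (0,0) [heading=90, move]
  LT 180: heading 90 -> 270
  LT 90: heading 270 -> 0
]
FD 12.6: (0,0) -> (12.6,0) [heading=0, move]
Final: pos=(12.6,0), heading=0, 0 segment(s) drawn

Answer: 0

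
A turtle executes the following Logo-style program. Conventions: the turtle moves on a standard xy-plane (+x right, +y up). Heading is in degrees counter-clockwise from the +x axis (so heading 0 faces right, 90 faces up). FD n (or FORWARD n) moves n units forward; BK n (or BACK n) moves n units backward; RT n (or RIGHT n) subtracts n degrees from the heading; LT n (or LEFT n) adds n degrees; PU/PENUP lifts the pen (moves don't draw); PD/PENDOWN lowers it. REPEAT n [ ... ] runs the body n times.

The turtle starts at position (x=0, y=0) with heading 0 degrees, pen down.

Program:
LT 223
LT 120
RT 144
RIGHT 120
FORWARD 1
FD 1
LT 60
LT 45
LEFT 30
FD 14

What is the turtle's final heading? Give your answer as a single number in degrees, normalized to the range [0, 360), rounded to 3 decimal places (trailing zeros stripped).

Executing turtle program step by step:
Start: pos=(0,0), heading=0, pen down
LT 223: heading 0 -> 223
LT 120: heading 223 -> 343
RT 144: heading 343 -> 199
RT 120: heading 199 -> 79
FD 1: (0,0) -> (0.191,0.982) [heading=79, draw]
FD 1: (0.191,0.982) -> (0.382,1.963) [heading=79, draw]
LT 60: heading 79 -> 139
LT 45: heading 139 -> 184
LT 30: heading 184 -> 214
FD 14: (0.382,1.963) -> (-11.225,-5.865) [heading=214, draw]
Final: pos=(-11.225,-5.865), heading=214, 3 segment(s) drawn

Answer: 214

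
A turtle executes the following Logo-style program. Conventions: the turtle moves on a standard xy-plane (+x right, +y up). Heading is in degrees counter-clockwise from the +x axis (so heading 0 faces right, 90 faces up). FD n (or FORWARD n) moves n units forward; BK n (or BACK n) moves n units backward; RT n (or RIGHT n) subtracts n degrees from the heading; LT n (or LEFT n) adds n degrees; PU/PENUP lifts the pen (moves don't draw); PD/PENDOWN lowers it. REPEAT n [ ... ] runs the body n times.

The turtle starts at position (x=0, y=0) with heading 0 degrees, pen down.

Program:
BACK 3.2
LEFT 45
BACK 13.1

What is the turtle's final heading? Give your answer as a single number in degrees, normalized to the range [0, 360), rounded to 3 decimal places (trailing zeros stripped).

Executing turtle program step by step:
Start: pos=(0,0), heading=0, pen down
BK 3.2: (0,0) -> (-3.2,0) [heading=0, draw]
LT 45: heading 0 -> 45
BK 13.1: (-3.2,0) -> (-12.463,-9.263) [heading=45, draw]
Final: pos=(-12.463,-9.263), heading=45, 2 segment(s) drawn

Answer: 45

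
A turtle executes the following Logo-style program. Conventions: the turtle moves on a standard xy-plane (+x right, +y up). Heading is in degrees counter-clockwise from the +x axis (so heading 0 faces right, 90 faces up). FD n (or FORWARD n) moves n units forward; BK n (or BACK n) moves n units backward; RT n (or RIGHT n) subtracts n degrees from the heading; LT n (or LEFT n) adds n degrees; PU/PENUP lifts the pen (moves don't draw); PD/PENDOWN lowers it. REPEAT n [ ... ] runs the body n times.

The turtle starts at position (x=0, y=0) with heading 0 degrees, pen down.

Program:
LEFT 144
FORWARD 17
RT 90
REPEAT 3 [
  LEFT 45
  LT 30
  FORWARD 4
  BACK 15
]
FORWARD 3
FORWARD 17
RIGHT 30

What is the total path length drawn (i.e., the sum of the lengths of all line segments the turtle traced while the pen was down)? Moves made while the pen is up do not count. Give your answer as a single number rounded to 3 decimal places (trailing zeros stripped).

Executing turtle program step by step:
Start: pos=(0,0), heading=0, pen down
LT 144: heading 0 -> 144
FD 17: (0,0) -> (-13.753,9.992) [heading=144, draw]
RT 90: heading 144 -> 54
REPEAT 3 [
  -- iteration 1/3 --
  LT 45: heading 54 -> 99
  LT 30: heading 99 -> 129
  FD 4: (-13.753,9.992) -> (-16.271,13.101) [heading=129, draw]
  BK 15: (-16.271,13.101) -> (-6.831,1.444) [heading=129, draw]
  -- iteration 2/3 --
  LT 45: heading 129 -> 174
  LT 30: heading 174 -> 204
  FD 4: (-6.831,1.444) -> (-10.485,-0.183) [heading=204, draw]
  BK 15: (-10.485,-0.183) -> (3.218,5.918) [heading=204, draw]
  -- iteration 3/3 --
  LT 45: heading 204 -> 249
  LT 30: heading 249 -> 279
  FD 4: (3.218,5.918) -> (3.844,1.967) [heading=279, draw]
  BK 15: (3.844,1.967) -> (1.497,16.782) [heading=279, draw]
]
FD 3: (1.497,16.782) -> (1.967,13.819) [heading=279, draw]
FD 17: (1.967,13.819) -> (4.626,-2.971) [heading=279, draw]
RT 30: heading 279 -> 249
Final: pos=(4.626,-2.971), heading=249, 9 segment(s) drawn

Segment lengths:
  seg 1: (0,0) -> (-13.753,9.992), length = 17
  seg 2: (-13.753,9.992) -> (-16.271,13.101), length = 4
  seg 3: (-16.271,13.101) -> (-6.831,1.444), length = 15
  seg 4: (-6.831,1.444) -> (-10.485,-0.183), length = 4
  seg 5: (-10.485,-0.183) -> (3.218,5.918), length = 15
  seg 6: (3.218,5.918) -> (3.844,1.967), length = 4
  seg 7: (3.844,1.967) -> (1.497,16.782), length = 15
  seg 8: (1.497,16.782) -> (1.967,13.819), length = 3
  seg 9: (1.967,13.819) -> (4.626,-2.971), length = 17
Total = 94

Answer: 94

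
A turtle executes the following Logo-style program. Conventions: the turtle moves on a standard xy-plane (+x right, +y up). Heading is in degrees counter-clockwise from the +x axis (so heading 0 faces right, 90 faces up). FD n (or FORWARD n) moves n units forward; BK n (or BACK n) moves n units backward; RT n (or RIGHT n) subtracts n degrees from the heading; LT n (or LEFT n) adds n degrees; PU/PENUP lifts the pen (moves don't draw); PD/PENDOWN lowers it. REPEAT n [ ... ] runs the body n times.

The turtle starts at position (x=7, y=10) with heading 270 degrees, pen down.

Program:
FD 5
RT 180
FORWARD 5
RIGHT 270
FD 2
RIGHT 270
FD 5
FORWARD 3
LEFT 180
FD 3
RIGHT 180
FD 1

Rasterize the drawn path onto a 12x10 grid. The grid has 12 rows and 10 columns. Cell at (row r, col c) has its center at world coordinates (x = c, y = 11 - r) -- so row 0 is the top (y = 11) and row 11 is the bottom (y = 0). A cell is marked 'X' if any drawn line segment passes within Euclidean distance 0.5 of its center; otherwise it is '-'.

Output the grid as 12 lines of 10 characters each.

Segment 0: (7,10) -> (7,5)
Segment 1: (7,5) -> (7,10)
Segment 2: (7,10) -> (5,10)
Segment 3: (5,10) -> (5,5)
Segment 4: (5,5) -> (5,2)
Segment 5: (5,2) -> (5,5)
Segment 6: (5,5) -> (5,4)

Answer: ----------
-----XXX--
-----X-X--
-----X-X--
-----X-X--
-----X-X--
-----X-X--
-----X----
-----X----
-----X----
----------
----------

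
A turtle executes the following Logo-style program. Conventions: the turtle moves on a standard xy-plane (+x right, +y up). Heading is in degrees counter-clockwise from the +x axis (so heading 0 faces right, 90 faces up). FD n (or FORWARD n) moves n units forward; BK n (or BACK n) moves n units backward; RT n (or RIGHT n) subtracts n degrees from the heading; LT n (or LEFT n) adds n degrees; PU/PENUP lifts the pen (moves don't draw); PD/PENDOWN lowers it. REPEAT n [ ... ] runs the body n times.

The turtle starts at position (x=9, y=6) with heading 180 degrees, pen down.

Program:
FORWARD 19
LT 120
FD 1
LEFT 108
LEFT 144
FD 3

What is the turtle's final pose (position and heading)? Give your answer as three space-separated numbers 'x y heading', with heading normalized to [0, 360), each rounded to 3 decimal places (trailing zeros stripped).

Answer: -12.434 4.51 192

Derivation:
Executing turtle program step by step:
Start: pos=(9,6), heading=180, pen down
FD 19: (9,6) -> (-10,6) [heading=180, draw]
LT 120: heading 180 -> 300
FD 1: (-10,6) -> (-9.5,5.134) [heading=300, draw]
LT 108: heading 300 -> 48
LT 144: heading 48 -> 192
FD 3: (-9.5,5.134) -> (-12.434,4.51) [heading=192, draw]
Final: pos=(-12.434,4.51), heading=192, 3 segment(s) drawn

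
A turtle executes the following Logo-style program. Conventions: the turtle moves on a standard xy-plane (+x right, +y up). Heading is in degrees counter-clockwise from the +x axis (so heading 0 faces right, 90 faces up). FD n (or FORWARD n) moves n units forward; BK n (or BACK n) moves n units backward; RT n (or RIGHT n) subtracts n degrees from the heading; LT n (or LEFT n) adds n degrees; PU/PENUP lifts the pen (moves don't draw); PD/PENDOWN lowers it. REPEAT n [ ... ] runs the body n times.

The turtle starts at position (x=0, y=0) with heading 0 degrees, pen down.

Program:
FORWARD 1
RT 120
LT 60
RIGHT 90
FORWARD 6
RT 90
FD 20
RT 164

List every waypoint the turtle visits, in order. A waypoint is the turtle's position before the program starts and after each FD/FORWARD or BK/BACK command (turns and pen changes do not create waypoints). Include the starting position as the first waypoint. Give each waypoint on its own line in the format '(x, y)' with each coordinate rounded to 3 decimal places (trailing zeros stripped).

Executing turtle program step by step:
Start: pos=(0,0), heading=0, pen down
FD 1: (0,0) -> (1,0) [heading=0, draw]
RT 120: heading 0 -> 240
LT 60: heading 240 -> 300
RT 90: heading 300 -> 210
FD 6: (1,0) -> (-4.196,-3) [heading=210, draw]
RT 90: heading 210 -> 120
FD 20: (-4.196,-3) -> (-14.196,14.321) [heading=120, draw]
RT 164: heading 120 -> 316
Final: pos=(-14.196,14.321), heading=316, 3 segment(s) drawn
Waypoints (4 total):
(0, 0)
(1, 0)
(-4.196, -3)
(-14.196, 14.321)

Answer: (0, 0)
(1, 0)
(-4.196, -3)
(-14.196, 14.321)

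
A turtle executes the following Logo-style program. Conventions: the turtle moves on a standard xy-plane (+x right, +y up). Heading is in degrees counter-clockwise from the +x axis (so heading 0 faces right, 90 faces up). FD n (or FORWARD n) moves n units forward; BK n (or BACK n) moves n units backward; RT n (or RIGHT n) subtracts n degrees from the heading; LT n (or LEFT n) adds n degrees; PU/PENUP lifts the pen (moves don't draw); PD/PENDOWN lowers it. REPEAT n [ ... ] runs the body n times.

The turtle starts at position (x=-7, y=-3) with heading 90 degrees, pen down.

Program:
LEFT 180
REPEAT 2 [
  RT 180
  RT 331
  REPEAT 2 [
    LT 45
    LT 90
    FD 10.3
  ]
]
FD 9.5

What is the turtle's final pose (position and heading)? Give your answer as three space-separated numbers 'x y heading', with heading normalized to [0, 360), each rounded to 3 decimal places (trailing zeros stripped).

Answer: -7.586 4.902 148

Derivation:
Executing turtle program step by step:
Start: pos=(-7,-3), heading=90, pen down
LT 180: heading 90 -> 270
REPEAT 2 [
  -- iteration 1/2 --
  RT 180: heading 270 -> 90
  RT 331: heading 90 -> 119
  REPEAT 2 [
    -- iteration 1/2 --
    LT 45: heading 119 -> 164
    LT 90: heading 164 -> 254
    FD 10.3: (-7,-3) -> (-9.839,-12.901) [heading=254, draw]
    -- iteration 2/2 --
    LT 45: heading 254 -> 299
    LT 90: heading 299 -> 29
    FD 10.3: (-9.839,-12.901) -> (-0.83,-7.907) [heading=29, draw]
  ]
  -- iteration 2/2 --
  RT 180: heading 29 -> 209
  RT 331: heading 209 -> 238
  REPEAT 2 [
    -- iteration 1/2 --
    LT 45: heading 238 -> 283
    LT 90: heading 283 -> 13
    FD 10.3: (-0.83,-7.907) -> (9.206,-5.59) [heading=13, draw]
    -- iteration 2/2 --
    LT 45: heading 13 -> 58
    LT 90: heading 58 -> 148
    FD 10.3: (9.206,-5.59) -> (0.471,-0.132) [heading=148, draw]
  ]
]
FD 9.5: (0.471,-0.132) -> (-7.586,4.902) [heading=148, draw]
Final: pos=(-7.586,4.902), heading=148, 5 segment(s) drawn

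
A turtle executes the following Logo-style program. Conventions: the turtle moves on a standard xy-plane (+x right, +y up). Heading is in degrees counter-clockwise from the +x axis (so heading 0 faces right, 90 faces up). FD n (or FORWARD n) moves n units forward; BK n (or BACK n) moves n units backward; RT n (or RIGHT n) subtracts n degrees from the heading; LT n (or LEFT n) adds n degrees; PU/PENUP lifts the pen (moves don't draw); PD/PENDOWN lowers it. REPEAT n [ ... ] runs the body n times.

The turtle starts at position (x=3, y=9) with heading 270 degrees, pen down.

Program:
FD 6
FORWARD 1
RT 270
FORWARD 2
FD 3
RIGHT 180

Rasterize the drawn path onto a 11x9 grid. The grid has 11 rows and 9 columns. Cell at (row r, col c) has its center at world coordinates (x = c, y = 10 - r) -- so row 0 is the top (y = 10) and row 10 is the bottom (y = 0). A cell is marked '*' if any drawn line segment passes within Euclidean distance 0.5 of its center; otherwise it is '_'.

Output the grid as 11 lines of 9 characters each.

Segment 0: (3,9) -> (3,3)
Segment 1: (3,3) -> (3,2)
Segment 2: (3,2) -> (5,2)
Segment 3: (5,2) -> (8,2)

Answer: _________
___*_____
___*_____
___*_____
___*_____
___*_____
___*_____
___*_____
___******
_________
_________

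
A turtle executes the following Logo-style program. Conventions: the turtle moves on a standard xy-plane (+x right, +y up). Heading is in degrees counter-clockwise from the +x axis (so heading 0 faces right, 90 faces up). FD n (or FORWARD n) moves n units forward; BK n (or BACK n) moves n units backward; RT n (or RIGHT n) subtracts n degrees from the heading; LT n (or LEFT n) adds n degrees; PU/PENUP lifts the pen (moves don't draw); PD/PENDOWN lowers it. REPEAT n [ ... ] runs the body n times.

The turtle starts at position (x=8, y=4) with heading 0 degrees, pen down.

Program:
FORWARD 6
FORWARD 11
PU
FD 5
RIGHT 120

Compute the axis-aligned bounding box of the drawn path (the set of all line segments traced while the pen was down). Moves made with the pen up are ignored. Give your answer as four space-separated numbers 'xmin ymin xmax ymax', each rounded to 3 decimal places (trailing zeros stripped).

Answer: 8 4 25 4

Derivation:
Executing turtle program step by step:
Start: pos=(8,4), heading=0, pen down
FD 6: (8,4) -> (14,4) [heading=0, draw]
FD 11: (14,4) -> (25,4) [heading=0, draw]
PU: pen up
FD 5: (25,4) -> (30,4) [heading=0, move]
RT 120: heading 0 -> 240
Final: pos=(30,4), heading=240, 2 segment(s) drawn

Segment endpoints: x in {8, 14, 25}, y in {4}
xmin=8, ymin=4, xmax=25, ymax=4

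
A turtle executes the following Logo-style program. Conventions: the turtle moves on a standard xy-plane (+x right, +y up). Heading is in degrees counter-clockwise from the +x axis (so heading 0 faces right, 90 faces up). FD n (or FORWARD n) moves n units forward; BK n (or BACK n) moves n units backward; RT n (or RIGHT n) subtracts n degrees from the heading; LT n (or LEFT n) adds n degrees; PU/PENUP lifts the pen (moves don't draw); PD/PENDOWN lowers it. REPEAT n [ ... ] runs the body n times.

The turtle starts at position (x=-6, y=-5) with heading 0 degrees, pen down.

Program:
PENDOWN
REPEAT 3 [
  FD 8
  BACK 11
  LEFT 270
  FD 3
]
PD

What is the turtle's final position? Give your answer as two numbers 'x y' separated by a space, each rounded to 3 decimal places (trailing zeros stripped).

Executing turtle program step by step:
Start: pos=(-6,-5), heading=0, pen down
PD: pen down
REPEAT 3 [
  -- iteration 1/3 --
  FD 8: (-6,-5) -> (2,-5) [heading=0, draw]
  BK 11: (2,-5) -> (-9,-5) [heading=0, draw]
  LT 270: heading 0 -> 270
  FD 3: (-9,-5) -> (-9,-8) [heading=270, draw]
  -- iteration 2/3 --
  FD 8: (-9,-8) -> (-9,-16) [heading=270, draw]
  BK 11: (-9,-16) -> (-9,-5) [heading=270, draw]
  LT 270: heading 270 -> 180
  FD 3: (-9,-5) -> (-12,-5) [heading=180, draw]
  -- iteration 3/3 --
  FD 8: (-12,-5) -> (-20,-5) [heading=180, draw]
  BK 11: (-20,-5) -> (-9,-5) [heading=180, draw]
  LT 270: heading 180 -> 90
  FD 3: (-9,-5) -> (-9,-2) [heading=90, draw]
]
PD: pen down
Final: pos=(-9,-2), heading=90, 9 segment(s) drawn

Answer: -9 -2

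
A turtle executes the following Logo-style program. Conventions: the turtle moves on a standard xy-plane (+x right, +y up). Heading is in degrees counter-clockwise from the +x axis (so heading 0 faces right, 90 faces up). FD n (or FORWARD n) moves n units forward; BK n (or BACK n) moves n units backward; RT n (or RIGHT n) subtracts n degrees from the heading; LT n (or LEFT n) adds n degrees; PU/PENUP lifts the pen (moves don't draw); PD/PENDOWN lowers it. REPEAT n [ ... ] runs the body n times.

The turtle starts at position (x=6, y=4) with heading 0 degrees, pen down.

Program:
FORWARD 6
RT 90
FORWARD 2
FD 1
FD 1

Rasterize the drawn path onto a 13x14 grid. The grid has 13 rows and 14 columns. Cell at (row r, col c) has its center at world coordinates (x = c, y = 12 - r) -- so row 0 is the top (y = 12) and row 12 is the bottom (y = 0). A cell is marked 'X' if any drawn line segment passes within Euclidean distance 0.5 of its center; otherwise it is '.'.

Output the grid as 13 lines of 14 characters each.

Answer: ..............
..............
..............
..............
..............
..............
..............
..............
......XXXXXXX.
............X.
............X.
............X.
............X.

Derivation:
Segment 0: (6,4) -> (12,4)
Segment 1: (12,4) -> (12,2)
Segment 2: (12,2) -> (12,1)
Segment 3: (12,1) -> (12,0)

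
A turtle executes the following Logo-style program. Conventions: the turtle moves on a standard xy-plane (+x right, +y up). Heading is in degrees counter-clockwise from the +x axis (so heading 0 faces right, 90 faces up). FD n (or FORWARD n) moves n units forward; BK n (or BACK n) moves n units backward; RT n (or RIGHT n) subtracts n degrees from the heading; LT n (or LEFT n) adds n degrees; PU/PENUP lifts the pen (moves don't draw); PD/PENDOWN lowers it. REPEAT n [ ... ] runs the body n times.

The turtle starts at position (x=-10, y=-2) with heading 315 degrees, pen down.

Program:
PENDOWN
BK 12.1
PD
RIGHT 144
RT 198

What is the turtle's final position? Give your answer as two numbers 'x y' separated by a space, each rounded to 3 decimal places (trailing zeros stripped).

Answer: -18.556 6.556

Derivation:
Executing turtle program step by step:
Start: pos=(-10,-2), heading=315, pen down
PD: pen down
BK 12.1: (-10,-2) -> (-18.556,6.556) [heading=315, draw]
PD: pen down
RT 144: heading 315 -> 171
RT 198: heading 171 -> 333
Final: pos=(-18.556,6.556), heading=333, 1 segment(s) drawn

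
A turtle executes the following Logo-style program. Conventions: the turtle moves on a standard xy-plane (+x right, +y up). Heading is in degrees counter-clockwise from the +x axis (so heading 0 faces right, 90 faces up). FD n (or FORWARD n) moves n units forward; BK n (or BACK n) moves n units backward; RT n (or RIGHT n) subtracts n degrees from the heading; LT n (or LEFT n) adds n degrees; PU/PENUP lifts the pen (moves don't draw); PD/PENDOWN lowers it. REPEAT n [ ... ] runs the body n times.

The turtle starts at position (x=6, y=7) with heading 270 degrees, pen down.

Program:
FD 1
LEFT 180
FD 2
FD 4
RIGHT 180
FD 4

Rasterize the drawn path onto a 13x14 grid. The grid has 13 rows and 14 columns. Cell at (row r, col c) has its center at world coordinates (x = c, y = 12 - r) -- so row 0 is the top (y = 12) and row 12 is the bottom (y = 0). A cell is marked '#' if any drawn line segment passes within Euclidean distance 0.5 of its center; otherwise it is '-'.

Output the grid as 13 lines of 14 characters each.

Segment 0: (6,7) -> (6,6)
Segment 1: (6,6) -> (6,8)
Segment 2: (6,8) -> (6,12)
Segment 3: (6,12) -> (6,8)

Answer: ------#-------
------#-------
------#-------
------#-------
------#-------
------#-------
------#-------
--------------
--------------
--------------
--------------
--------------
--------------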